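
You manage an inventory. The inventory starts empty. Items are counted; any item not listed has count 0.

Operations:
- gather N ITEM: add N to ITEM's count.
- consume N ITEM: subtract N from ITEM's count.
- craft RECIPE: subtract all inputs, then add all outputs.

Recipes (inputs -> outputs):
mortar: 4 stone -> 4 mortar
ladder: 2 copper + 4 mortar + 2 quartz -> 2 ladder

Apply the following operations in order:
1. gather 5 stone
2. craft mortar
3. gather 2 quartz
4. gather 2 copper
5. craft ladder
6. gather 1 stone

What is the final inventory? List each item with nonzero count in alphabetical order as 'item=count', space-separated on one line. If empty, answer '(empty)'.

After 1 (gather 5 stone): stone=5
After 2 (craft mortar): mortar=4 stone=1
After 3 (gather 2 quartz): mortar=4 quartz=2 stone=1
After 4 (gather 2 copper): copper=2 mortar=4 quartz=2 stone=1
After 5 (craft ladder): ladder=2 stone=1
After 6 (gather 1 stone): ladder=2 stone=2

Answer: ladder=2 stone=2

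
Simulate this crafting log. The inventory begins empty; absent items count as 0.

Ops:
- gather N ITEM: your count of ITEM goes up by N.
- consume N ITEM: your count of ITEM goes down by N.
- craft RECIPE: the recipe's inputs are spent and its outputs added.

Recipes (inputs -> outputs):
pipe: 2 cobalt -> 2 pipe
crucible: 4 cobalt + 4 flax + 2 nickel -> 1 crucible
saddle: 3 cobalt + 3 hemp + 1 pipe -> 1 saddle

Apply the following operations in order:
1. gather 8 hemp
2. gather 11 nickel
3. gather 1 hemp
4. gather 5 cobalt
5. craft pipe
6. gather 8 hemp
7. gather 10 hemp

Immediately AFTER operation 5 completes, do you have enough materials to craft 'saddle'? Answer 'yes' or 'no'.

After 1 (gather 8 hemp): hemp=8
After 2 (gather 11 nickel): hemp=8 nickel=11
After 3 (gather 1 hemp): hemp=9 nickel=11
After 4 (gather 5 cobalt): cobalt=5 hemp=9 nickel=11
After 5 (craft pipe): cobalt=3 hemp=9 nickel=11 pipe=2

Answer: yes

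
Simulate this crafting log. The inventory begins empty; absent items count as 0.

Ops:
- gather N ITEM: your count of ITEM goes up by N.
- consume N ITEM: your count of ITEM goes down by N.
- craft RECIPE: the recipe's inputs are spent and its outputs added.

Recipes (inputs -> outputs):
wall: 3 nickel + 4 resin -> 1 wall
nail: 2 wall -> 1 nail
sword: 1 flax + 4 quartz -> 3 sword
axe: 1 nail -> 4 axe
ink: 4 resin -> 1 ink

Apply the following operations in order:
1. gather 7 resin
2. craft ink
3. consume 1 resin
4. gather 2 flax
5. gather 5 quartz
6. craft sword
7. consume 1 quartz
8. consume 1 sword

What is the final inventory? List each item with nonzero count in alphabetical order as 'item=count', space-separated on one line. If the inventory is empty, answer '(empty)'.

After 1 (gather 7 resin): resin=7
After 2 (craft ink): ink=1 resin=3
After 3 (consume 1 resin): ink=1 resin=2
After 4 (gather 2 flax): flax=2 ink=1 resin=2
After 5 (gather 5 quartz): flax=2 ink=1 quartz=5 resin=2
After 6 (craft sword): flax=1 ink=1 quartz=1 resin=2 sword=3
After 7 (consume 1 quartz): flax=1 ink=1 resin=2 sword=3
After 8 (consume 1 sword): flax=1 ink=1 resin=2 sword=2

Answer: flax=1 ink=1 resin=2 sword=2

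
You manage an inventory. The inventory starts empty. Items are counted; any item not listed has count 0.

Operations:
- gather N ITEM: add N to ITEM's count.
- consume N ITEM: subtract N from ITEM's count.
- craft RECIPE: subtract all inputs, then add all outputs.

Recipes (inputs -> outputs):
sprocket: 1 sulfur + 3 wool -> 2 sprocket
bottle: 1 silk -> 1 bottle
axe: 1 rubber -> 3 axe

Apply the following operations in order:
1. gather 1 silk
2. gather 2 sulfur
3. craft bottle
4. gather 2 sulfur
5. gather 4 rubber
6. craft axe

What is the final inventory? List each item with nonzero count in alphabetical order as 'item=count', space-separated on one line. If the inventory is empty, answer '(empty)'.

Answer: axe=3 bottle=1 rubber=3 sulfur=4

Derivation:
After 1 (gather 1 silk): silk=1
After 2 (gather 2 sulfur): silk=1 sulfur=2
After 3 (craft bottle): bottle=1 sulfur=2
After 4 (gather 2 sulfur): bottle=1 sulfur=4
After 5 (gather 4 rubber): bottle=1 rubber=4 sulfur=4
After 6 (craft axe): axe=3 bottle=1 rubber=3 sulfur=4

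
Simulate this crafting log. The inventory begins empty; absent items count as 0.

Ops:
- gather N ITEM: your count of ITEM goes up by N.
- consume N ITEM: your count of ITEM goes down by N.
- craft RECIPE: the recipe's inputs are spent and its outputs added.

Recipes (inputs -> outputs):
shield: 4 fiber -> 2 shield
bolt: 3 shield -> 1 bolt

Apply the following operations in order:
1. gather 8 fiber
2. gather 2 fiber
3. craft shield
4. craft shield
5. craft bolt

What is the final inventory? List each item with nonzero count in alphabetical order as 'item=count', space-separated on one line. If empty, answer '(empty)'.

After 1 (gather 8 fiber): fiber=8
After 2 (gather 2 fiber): fiber=10
After 3 (craft shield): fiber=6 shield=2
After 4 (craft shield): fiber=2 shield=4
After 5 (craft bolt): bolt=1 fiber=2 shield=1

Answer: bolt=1 fiber=2 shield=1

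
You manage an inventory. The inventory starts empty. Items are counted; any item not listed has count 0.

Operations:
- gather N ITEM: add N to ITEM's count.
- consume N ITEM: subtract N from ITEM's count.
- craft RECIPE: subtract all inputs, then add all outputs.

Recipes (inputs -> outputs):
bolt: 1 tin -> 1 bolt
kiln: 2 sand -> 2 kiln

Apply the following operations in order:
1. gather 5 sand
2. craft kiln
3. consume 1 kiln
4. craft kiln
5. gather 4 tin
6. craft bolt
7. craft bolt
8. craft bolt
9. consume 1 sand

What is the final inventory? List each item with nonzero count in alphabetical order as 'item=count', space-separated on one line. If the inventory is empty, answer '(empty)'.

Answer: bolt=3 kiln=3 tin=1

Derivation:
After 1 (gather 5 sand): sand=5
After 2 (craft kiln): kiln=2 sand=3
After 3 (consume 1 kiln): kiln=1 sand=3
After 4 (craft kiln): kiln=3 sand=1
After 5 (gather 4 tin): kiln=3 sand=1 tin=4
After 6 (craft bolt): bolt=1 kiln=3 sand=1 tin=3
After 7 (craft bolt): bolt=2 kiln=3 sand=1 tin=2
After 8 (craft bolt): bolt=3 kiln=3 sand=1 tin=1
After 9 (consume 1 sand): bolt=3 kiln=3 tin=1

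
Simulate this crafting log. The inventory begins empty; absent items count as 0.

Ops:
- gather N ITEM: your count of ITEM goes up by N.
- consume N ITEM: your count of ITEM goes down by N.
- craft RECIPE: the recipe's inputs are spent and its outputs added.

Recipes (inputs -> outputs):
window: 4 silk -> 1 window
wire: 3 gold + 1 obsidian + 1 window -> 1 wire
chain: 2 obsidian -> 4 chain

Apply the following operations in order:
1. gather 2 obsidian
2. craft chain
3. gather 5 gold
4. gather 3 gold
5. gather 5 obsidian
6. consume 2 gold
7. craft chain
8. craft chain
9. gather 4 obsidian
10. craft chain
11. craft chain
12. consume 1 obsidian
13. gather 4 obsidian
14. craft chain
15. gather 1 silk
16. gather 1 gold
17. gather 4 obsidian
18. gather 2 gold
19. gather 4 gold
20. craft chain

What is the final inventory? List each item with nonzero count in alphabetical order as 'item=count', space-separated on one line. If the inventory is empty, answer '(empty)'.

Answer: chain=28 gold=13 obsidian=4 silk=1

Derivation:
After 1 (gather 2 obsidian): obsidian=2
After 2 (craft chain): chain=4
After 3 (gather 5 gold): chain=4 gold=5
After 4 (gather 3 gold): chain=4 gold=8
After 5 (gather 5 obsidian): chain=4 gold=8 obsidian=5
After 6 (consume 2 gold): chain=4 gold=6 obsidian=5
After 7 (craft chain): chain=8 gold=6 obsidian=3
After 8 (craft chain): chain=12 gold=6 obsidian=1
After 9 (gather 4 obsidian): chain=12 gold=6 obsidian=5
After 10 (craft chain): chain=16 gold=6 obsidian=3
After 11 (craft chain): chain=20 gold=6 obsidian=1
After 12 (consume 1 obsidian): chain=20 gold=6
After 13 (gather 4 obsidian): chain=20 gold=6 obsidian=4
After 14 (craft chain): chain=24 gold=6 obsidian=2
After 15 (gather 1 silk): chain=24 gold=6 obsidian=2 silk=1
After 16 (gather 1 gold): chain=24 gold=7 obsidian=2 silk=1
After 17 (gather 4 obsidian): chain=24 gold=7 obsidian=6 silk=1
After 18 (gather 2 gold): chain=24 gold=9 obsidian=6 silk=1
After 19 (gather 4 gold): chain=24 gold=13 obsidian=6 silk=1
After 20 (craft chain): chain=28 gold=13 obsidian=4 silk=1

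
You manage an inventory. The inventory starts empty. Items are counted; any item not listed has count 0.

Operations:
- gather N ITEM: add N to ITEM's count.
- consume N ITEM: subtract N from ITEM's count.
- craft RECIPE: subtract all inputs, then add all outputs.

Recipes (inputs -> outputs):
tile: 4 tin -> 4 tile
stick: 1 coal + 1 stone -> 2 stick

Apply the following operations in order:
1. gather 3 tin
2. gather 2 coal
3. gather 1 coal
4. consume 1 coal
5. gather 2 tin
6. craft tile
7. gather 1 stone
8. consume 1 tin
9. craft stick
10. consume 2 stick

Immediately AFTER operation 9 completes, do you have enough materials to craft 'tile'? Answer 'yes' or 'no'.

Answer: no

Derivation:
After 1 (gather 3 tin): tin=3
After 2 (gather 2 coal): coal=2 tin=3
After 3 (gather 1 coal): coal=3 tin=3
After 4 (consume 1 coal): coal=2 tin=3
After 5 (gather 2 tin): coal=2 tin=5
After 6 (craft tile): coal=2 tile=4 tin=1
After 7 (gather 1 stone): coal=2 stone=1 tile=4 tin=1
After 8 (consume 1 tin): coal=2 stone=1 tile=4
After 9 (craft stick): coal=1 stick=2 tile=4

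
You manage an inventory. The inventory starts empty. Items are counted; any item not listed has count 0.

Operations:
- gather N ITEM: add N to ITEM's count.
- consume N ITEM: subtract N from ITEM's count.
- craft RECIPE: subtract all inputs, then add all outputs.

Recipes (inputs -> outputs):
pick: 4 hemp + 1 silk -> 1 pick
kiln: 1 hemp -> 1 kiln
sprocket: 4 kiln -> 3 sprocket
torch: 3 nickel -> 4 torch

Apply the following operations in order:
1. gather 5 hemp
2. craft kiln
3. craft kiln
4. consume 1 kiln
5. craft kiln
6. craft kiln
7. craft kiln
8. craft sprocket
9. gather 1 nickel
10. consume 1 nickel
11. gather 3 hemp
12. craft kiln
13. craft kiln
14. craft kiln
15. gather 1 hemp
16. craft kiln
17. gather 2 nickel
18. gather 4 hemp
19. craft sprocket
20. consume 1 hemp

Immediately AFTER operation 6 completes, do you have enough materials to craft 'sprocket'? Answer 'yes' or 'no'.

Answer: no

Derivation:
After 1 (gather 5 hemp): hemp=5
After 2 (craft kiln): hemp=4 kiln=1
After 3 (craft kiln): hemp=3 kiln=2
After 4 (consume 1 kiln): hemp=3 kiln=1
After 5 (craft kiln): hemp=2 kiln=2
After 6 (craft kiln): hemp=1 kiln=3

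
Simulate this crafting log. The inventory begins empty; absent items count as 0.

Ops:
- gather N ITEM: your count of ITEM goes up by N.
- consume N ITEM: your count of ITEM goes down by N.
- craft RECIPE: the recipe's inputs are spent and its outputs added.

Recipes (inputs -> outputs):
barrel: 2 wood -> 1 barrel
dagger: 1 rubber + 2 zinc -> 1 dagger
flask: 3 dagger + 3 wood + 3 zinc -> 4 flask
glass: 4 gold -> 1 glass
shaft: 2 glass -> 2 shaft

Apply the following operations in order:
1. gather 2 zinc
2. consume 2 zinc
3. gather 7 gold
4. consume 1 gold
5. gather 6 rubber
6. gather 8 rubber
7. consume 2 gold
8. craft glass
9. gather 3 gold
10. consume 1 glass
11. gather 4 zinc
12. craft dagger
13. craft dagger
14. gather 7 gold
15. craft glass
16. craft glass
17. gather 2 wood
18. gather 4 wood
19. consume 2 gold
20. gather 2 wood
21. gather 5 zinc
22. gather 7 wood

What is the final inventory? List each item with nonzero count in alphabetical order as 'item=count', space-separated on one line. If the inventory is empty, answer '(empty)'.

Answer: dagger=2 glass=2 rubber=12 wood=15 zinc=5

Derivation:
After 1 (gather 2 zinc): zinc=2
After 2 (consume 2 zinc): (empty)
After 3 (gather 7 gold): gold=7
After 4 (consume 1 gold): gold=6
After 5 (gather 6 rubber): gold=6 rubber=6
After 6 (gather 8 rubber): gold=6 rubber=14
After 7 (consume 2 gold): gold=4 rubber=14
After 8 (craft glass): glass=1 rubber=14
After 9 (gather 3 gold): glass=1 gold=3 rubber=14
After 10 (consume 1 glass): gold=3 rubber=14
After 11 (gather 4 zinc): gold=3 rubber=14 zinc=4
After 12 (craft dagger): dagger=1 gold=3 rubber=13 zinc=2
After 13 (craft dagger): dagger=2 gold=3 rubber=12
After 14 (gather 7 gold): dagger=2 gold=10 rubber=12
After 15 (craft glass): dagger=2 glass=1 gold=6 rubber=12
After 16 (craft glass): dagger=2 glass=2 gold=2 rubber=12
After 17 (gather 2 wood): dagger=2 glass=2 gold=2 rubber=12 wood=2
After 18 (gather 4 wood): dagger=2 glass=2 gold=2 rubber=12 wood=6
After 19 (consume 2 gold): dagger=2 glass=2 rubber=12 wood=6
After 20 (gather 2 wood): dagger=2 glass=2 rubber=12 wood=8
After 21 (gather 5 zinc): dagger=2 glass=2 rubber=12 wood=8 zinc=5
After 22 (gather 7 wood): dagger=2 glass=2 rubber=12 wood=15 zinc=5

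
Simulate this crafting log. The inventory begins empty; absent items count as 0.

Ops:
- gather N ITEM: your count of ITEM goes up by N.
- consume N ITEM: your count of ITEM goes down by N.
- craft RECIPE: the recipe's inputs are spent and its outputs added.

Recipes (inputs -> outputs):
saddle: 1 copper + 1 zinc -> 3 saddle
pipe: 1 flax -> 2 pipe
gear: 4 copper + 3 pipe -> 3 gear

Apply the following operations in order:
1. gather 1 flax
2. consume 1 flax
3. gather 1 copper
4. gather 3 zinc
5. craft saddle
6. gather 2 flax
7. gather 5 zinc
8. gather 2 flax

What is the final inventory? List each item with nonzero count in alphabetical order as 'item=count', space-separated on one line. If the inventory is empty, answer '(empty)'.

After 1 (gather 1 flax): flax=1
After 2 (consume 1 flax): (empty)
After 3 (gather 1 copper): copper=1
After 4 (gather 3 zinc): copper=1 zinc=3
After 5 (craft saddle): saddle=3 zinc=2
After 6 (gather 2 flax): flax=2 saddle=3 zinc=2
After 7 (gather 5 zinc): flax=2 saddle=3 zinc=7
After 8 (gather 2 flax): flax=4 saddle=3 zinc=7

Answer: flax=4 saddle=3 zinc=7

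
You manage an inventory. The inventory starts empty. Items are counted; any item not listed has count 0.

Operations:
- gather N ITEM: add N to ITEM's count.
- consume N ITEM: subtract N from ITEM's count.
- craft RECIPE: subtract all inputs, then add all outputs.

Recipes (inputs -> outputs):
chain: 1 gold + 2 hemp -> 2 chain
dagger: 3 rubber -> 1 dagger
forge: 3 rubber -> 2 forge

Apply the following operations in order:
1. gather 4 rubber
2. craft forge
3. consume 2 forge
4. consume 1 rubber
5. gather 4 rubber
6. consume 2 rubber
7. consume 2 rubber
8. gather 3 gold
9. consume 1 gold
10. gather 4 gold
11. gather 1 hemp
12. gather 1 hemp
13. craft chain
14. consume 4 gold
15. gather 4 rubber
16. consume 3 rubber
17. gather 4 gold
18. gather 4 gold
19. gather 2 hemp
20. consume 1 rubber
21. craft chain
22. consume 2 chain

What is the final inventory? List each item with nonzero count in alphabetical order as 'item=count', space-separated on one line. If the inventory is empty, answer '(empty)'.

Answer: chain=2 gold=8

Derivation:
After 1 (gather 4 rubber): rubber=4
After 2 (craft forge): forge=2 rubber=1
After 3 (consume 2 forge): rubber=1
After 4 (consume 1 rubber): (empty)
After 5 (gather 4 rubber): rubber=4
After 6 (consume 2 rubber): rubber=2
After 7 (consume 2 rubber): (empty)
After 8 (gather 3 gold): gold=3
After 9 (consume 1 gold): gold=2
After 10 (gather 4 gold): gold=6
After 11 (gather 1 hemp): gold=6 hemp=1
After 12 (gather 1 hemp): gold=6 hemp=2
After 13 (craft chain): chain=2 gold=5
After 14 (consume 4 gold): chain=2 gold=1
After 15 (gather 4 rubber): chain=2 gold=1 rubber=4
After 16 (consume 3 rubber): chain=2 gold=1 rubber=1
After 17 (gather 4 gold): chain=2 gold=5 rubber=1
After 18 (gather 4 gold): chain=2 gold=9 rubber=1
After 19 (gather 2 hemp): chain=2 gold=9 hemp=2 rubber=1
After 20 (consume 1 rubber): chain=2 gold=9 hemp=2
After 21 (craft chain): chain=4 gold=8
After 22 (consume 2 chain): chain=2 gold=8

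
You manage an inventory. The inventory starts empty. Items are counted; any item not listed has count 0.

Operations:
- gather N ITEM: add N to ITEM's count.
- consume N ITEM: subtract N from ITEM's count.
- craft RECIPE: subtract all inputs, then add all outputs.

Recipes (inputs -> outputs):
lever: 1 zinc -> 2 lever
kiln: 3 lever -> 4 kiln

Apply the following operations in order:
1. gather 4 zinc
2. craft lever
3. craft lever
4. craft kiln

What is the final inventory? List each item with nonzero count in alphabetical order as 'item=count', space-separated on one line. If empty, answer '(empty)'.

After 1 (gather 4 zinc): zinc=4
After 2 (craft lever): lever=2 zinc=3
After 3 (craft lever): lever=4 zinc=2
After 4 (craft kiln): kiln=4 lever=1 zinc=2

Answer: kiln=4 lever=1 zinc=2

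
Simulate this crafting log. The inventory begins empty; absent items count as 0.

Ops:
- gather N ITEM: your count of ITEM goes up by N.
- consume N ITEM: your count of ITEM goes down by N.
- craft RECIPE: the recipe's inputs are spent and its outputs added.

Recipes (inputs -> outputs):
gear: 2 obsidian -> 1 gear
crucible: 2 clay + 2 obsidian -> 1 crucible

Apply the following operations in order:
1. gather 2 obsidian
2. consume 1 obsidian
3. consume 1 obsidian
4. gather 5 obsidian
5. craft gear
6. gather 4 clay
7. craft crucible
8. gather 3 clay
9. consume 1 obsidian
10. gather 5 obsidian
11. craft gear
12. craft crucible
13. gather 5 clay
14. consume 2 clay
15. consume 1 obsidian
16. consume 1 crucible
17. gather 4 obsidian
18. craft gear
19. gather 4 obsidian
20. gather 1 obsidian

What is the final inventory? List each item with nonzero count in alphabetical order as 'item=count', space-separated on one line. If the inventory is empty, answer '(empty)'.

Answer: clay=6 crucible=1 gear=3 obsidian=7

Derivation:
After 1 (gather 2 obsidian): obsidian=2
After 2 (consume 1 obsidian): obsidian=1
After 3 (consume 1 obsidian): (empty)
After 4 (gather 5 obsidian): obsidian=5
After 5 (craft gear): gear=1 obsidian=3
After 6 (gather 4 clay): clay=4 gear=1 obsidian=3
After 7 (craft crucible): clay=2 crucible=1 gear=1 obsidian=1
After 8 (gather 3 clay): clay=5 crucible=1 gear=1 obsidian=1
After 9 (consume 1 obsidian): clay=5 crucible=1 gear=1
After 10 (gather 5 obsidian): clay=5 crucible=1 gear=1 obsidian=5
After 11 (craft gear): clay=5 crucible=1 gear=2 obsidian=3
After 12 (craft crucible): clay=3 crucible=2 gear=2 obsidian=1
After 13 (gather 5 clay): clay=8 crucible=2 gear=2 obsidian=1
After 14 (consume 2 clay): clay=6 crucible=2 gear=2 obsidian=1
After 15 (consume 1 obsidian): clay=6 crucible=2 gear=2
After 16 (consume 1 crucible): clay=6 crucible=1 gear=2
After 17 (gather 4 obsidian): clay=6 crucible=1 gear=2 obsidian=4
After 18 (craft gear): clay=6 crucible=1 gear=3 obsidian=2
After 19 (gather 4 obsidian): clay=6 crucible=1 gear=3 obsidian=6
After 20 (gather 1 obsidian): clay=6 crucible=1 gear=3 obsidian=7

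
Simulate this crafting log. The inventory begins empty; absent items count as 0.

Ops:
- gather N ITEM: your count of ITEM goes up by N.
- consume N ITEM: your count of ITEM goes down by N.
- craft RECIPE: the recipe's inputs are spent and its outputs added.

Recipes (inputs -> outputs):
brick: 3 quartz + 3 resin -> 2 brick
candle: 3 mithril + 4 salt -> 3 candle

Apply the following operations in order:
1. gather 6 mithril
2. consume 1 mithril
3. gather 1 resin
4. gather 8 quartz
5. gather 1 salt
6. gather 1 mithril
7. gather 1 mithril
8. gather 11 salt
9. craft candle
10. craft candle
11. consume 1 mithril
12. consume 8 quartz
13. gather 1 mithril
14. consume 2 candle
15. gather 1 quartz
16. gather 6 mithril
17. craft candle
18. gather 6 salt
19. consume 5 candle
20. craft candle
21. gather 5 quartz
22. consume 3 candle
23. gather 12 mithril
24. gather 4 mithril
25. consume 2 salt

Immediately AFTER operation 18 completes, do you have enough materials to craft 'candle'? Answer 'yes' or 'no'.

After 1 (gather 6 mithril): mithril=6
After 2 (consume 1 mithril): mithril=5
After 3 (gather 1 resin): mithril=5 resin=1
After 4 (gather 8 quartz): mithril=5 quartz=8 resin=1
After 5 (gather 1 salt): mithril=5 quartz=8 resin=1 salt=1
After 6 (gather 1 mithril): mithril=6 quartz=8 resin=1 salt=1
After 7 (gather 1 mithril): mithril=7 quartz=8 resin=1 salt=1
After 8 (gather 11 salt): mithril=7 quartz=8 resin=1 salt=12
After 9 (craft candle): candle=3 mithril=4 quartz=8 resin=1 salt=8
After 10 (craft candle): candle=6 mithril=1 quartz=8 resin=1 salt=4
After 11 (consume 1 mithril): candle=6 quartz=8 resin=1 salt=4
After 12 (consume 8 quartz): candle=6 resin=1 salt=4
After 13 (gather 1 mithril): candle=6 mithril=1 resin=1 salt=4
After 14 (consume 2 candle): candle=4 mithril=1 resin=1 salt=4
After 15 (gather 1 quartz): candle=4 mithril=1 quartz=1 resin=1 salt=4
After 16 (gather 6 mithril): candle=4 mithril=7 quartz=1 resin=1 salt=4
After 17 (craft candle): candle=7 mithril=4 quartz=1 resin=1
After 18 (gather 6 salt): candle=7 mithril=4 quartz=1 resin=1 salt=6

Answer: yes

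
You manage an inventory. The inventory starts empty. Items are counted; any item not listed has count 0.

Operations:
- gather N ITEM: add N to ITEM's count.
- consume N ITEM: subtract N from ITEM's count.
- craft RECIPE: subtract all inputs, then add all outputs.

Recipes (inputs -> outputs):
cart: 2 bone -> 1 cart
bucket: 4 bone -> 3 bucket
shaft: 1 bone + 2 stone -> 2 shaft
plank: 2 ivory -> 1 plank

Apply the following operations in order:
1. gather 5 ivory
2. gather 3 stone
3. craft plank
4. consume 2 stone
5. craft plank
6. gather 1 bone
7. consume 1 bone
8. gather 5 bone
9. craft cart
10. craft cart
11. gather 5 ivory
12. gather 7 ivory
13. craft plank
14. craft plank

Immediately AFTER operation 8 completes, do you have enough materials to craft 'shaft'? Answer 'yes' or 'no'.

Answer: no

Derivation:
After 1 (gather 5 ivory): ivory=5
After 2 (gather 3 stone): ivory=5 stone=3
After 3 (craft plank): ivory=3 plank=1 stone=3
After 4 (consume 2 stone): ivory=3 plank=1 stone=1
After 5 (craft plank): ivory=1 plank=2 stone=1
After 6 (gather 1 bone): bone=1 ivory=1 plank=2 stone=1
After 7 (consume 1 bone): ivory=1 plank=2 stone=1
After 8 (gather 5 bone): bone=5 ivory=1 plank=2 stone=1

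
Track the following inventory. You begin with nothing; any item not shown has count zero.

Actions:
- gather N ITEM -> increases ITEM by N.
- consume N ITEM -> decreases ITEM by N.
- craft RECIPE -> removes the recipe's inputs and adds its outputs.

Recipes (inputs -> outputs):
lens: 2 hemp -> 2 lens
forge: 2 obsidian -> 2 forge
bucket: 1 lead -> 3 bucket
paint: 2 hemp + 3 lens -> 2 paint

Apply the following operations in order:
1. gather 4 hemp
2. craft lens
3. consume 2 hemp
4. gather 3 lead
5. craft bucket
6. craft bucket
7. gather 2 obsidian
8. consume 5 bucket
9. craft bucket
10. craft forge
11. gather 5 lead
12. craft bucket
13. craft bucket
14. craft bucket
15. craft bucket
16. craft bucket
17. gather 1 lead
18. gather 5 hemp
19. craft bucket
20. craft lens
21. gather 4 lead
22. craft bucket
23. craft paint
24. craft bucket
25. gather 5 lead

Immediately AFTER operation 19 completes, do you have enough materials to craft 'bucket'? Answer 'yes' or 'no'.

Answer: no

Derivation:
After 1 (gather 4 hemp): hemp=4
After 2 (craft lens): hemp=2 lens=2
After 3 (consume 2 hemp): lens=2
After 4 (gather 3 lead): lead=3 lens=2
After 5 (craft bucket): bucket=3 lead=2 lens=2
After 6 (craft bucket): bucket=6 lead=1 lens=2
After 7 (gather 2 obsidian): bucket=6 lead=1 lens=2 obsidian=2
After 8 (consume 5 bucket): bucket=1 lead=1 lens=2 obsidian=2
After 9 (craft bucket): bucket=4 lens=2 obsidian=2
After 10 (craft forge): bucket=4 forge=2 lens=2
After 11 (gather 5 lead): bucket=4 forge=2 lead=5 lens=2
After 12 (craft bucket): bucket=7 forge=2 lead=4 lens=2
After 13 (craft bucket): bucket=10 forge=2 lead=3 lens=2
After 14 (craft bucket): bucket=13 forge=2 lead=2 lens=2
After 15 (craft bucket): bucket=16 forge=2 lead=1 lens=2
After 16 (craft bucket): bucket=19 forge=2 lens=2
After 17 (gather 1 lead): bucket=19 forge=2 lead=1 lens=2
After 18 (gather 5 hemp): bucket=19 forge=2 hemp=5 lead=1 lens=2
After 19 (craft bucket): bucket=22 forge=2 hemp=5 lens=2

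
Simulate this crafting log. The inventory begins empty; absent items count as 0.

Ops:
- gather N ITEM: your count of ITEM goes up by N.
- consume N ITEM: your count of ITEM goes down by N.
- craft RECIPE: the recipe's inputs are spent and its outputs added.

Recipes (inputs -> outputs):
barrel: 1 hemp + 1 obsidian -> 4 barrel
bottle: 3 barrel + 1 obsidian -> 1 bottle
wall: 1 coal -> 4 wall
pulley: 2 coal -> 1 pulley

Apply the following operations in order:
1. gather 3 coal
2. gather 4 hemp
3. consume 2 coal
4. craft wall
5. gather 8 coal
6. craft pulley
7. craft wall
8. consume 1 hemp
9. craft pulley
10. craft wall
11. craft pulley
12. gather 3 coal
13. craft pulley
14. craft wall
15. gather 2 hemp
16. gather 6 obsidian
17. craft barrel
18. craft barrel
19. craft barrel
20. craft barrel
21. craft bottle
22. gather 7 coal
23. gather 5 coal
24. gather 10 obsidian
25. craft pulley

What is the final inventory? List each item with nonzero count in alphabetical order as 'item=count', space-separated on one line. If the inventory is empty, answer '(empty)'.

After 1 (gather 3 coal): coal=3
After 2 (gather 4 hemp): coal=3 hemp=4
After 3 (consume 2 coal): coal=1 hemp=4
After 4 (craft wall): hemp=4 wall=4
After 5 (gather 8 coal): coal=8 hemp=4 wall=4
After 6 (craft pulley): coal=6 hemp=4 pulley=1 wall=4
After 7 (craft wall): coal=5 hemp=4 pulley=1 wall=8
After 8 (consume 1 hemp): coal=5 hemp=3 pulley=1 wall=8
After 9 (craft pulley): coal=3 hemp=3 pulley=2 wall=8
After 10 (craft wall): coal=2 hemp=3 pulley=2 wall=12
After 11 (craft pulley): hemp=3 pulley=3 wall=12
After 12 (gather 3 coal): coal=3 hemp=3 pulley=3 wall=12
After 13 (craft pulley): coal=1 hemp=3 pulley=4 wall=12
After 14 (craft wall): hemp=3 pulley=4 wall=16
After 15 (gather 2 hemp): hemp=5 pulley=4 wall=16
After 16 (gather 6 obsidian): hemp=5 obsidian=6 pulley=4 wall=16
After 17 (craft barrel): barrel=4 hemp=4 obsidian=5 pulley=4 wall=16
After 18 (craft barrel): barrel=8 hemp=3 obsidian=4 pulley=4 wall=16
After 19 (craft barrel): barrel=12 hemp=2 obsidian=3 pulley=4 wall=16
After 20 (craft barrel): barrel=16 hemp=1 obsidian=2 pulley=4 wall=16
After 21 (craft bottle): barrel=13 bottle=1 hemp=1 obsidian=1 pulley=4 wall=16
After 22 (gather 7 coal): barrel=13 bottle=1 coal=7 hemp=1 obsidian=1 pulley=4 wall=16
After 23 (gather 5 coal): barrel=13 bottle=1 coal=12 hemp=1 obsidian=1 pulley=4 wall=16
After 24 (gather 10 obsidian): barrel=13 bottle=1 coal=12 hemp=1 obsidian=11 pulley=4 wall=16
After 25 (craft pulley): barrel=13 bottle=1 coal=10 hemp=1 obsidian=11 pulley=5 wall=16

Answer: barrel=13 bottle=1 coal=10 hemp=1 obsidian=11 pulley=5 wall=16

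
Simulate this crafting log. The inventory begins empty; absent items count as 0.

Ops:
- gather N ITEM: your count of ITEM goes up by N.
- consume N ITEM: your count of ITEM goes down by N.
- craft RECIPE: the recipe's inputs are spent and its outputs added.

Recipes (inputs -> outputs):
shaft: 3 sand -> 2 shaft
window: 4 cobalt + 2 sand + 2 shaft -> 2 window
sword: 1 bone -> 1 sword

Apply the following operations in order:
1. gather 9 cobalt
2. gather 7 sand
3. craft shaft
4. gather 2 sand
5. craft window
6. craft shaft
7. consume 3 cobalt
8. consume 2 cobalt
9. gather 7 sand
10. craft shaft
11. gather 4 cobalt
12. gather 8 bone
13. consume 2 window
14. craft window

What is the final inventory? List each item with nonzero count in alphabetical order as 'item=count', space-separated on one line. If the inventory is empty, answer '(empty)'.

Answer: bone=8 sand=3 shaft=2 window=2

Derivation:
After 1 (gather 9 cobalt): cobalt=9
After 2 (gather 7 sand): cobalt=9 sand=7
After 3 (craft shaft): cobalt=9 sand=4 shaft=2
After 4 (gather 2 sand): cobalt=9 sand=6 shaft=2
After 5 (craft window): cobalt=5 sand=4 window=2
After 6 (craft shaft): cobalt=5 sand=1 shaft=2 window=2
After 7 (consume 3 cobalt): cobalt=2 sand=1 shaft=2 window=2
After 8 (consume 2 cobalt): sand=1 shaft=2 window=2
After 9 (gather 7 sand): sand=8 shaft=2 window=2
After 10 (craft shaft): sand=5 shaft=4 window=2
After 11 (gather 4 cobalt): cobalt=4 sand=5 shaft=4 window=2
After 12 (gather 8 bone): bone=8 cobalt=4 sand=5 shaft=4 window=2
After 13 (consume 2 window): bone=8 cobalt=4 sand=5 shaft=4
After 14 (craft window): bone=8 sand=3 shaft=2 window=2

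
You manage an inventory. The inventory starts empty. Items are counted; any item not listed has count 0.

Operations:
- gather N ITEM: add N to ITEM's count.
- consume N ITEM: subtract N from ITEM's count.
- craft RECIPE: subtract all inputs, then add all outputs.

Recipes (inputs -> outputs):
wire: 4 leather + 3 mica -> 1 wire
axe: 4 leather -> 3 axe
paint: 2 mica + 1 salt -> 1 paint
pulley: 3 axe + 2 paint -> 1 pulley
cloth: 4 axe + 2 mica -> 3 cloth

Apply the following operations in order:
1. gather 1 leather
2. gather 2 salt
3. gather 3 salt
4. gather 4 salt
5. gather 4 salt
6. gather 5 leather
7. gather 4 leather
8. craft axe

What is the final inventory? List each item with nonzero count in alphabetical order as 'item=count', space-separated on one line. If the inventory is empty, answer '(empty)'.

Answer: axe=3 leather=6 salt=13

Derivation:
After 1 (gather 1 leather): leather=1
After 2 (gather 2 salt): leather=1 salt=2
After 3 (gather 3 salt): leather=1 salt=5
After 4 (gather 4 salt): leather=1 salt=9
After 5 (gather 4 salt): leather=1 salt=13
After 6 (gather 5 leather): leather=6 salt=13
After 7 (gather 4 leather): leather=10 salt=13
After 8 (craft axe): axe=3 leather=6 salt=13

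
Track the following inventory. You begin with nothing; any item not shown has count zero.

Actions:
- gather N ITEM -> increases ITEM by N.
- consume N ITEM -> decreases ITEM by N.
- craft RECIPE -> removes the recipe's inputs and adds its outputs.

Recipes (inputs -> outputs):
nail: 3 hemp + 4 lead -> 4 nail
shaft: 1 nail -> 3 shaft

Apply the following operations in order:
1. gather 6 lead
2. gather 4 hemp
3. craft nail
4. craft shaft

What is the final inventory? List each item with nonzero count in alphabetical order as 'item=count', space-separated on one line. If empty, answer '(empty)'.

Answer: hemp=1 lead=2 nail=3 shaft=3

Derivation:
After 1 (gather 6 lead): lead=6
After 2 (gather 4 hemp): hemp=4 lead=6
After 3 (craft nail): hemp=1 lead=2 nail=4
After 4 (craft shaft): hemp=1 lead=2 nail=3 shaft=3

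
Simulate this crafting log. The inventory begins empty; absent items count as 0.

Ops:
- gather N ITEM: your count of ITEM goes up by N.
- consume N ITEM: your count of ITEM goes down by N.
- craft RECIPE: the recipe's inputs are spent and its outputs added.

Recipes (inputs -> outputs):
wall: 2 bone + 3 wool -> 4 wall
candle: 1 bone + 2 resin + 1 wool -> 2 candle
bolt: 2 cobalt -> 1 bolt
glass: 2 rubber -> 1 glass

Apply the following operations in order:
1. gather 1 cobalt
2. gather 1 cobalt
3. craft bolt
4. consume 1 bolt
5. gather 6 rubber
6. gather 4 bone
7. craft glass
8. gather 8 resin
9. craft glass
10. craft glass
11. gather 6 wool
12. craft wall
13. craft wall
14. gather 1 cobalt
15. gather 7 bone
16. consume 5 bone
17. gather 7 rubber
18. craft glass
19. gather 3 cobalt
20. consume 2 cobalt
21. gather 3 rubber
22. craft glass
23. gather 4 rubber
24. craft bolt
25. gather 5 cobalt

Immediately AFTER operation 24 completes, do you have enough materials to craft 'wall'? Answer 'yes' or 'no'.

After 1 (gather 1 cobalt): cobalt=1
After 2 (gather 1 cobalt): cobalt=2
After 3 (craft bolt): bolt=1
After 4 (consume 1 bolt): (empty)
After 5 (gather 6 rubber): rubber=6
After 6 (gather 4 bone): bone=4 rubber=6
After 7 (craft glass): bone=4 glass=1 rubber=4
After 8 (gather 8 resin): bone=4 glass=1 resin=8 rubber=4
After 9 (craft glass): bone=4 glass=2 resin=8 rubber=2
After 10 (craft glass): bone=4 glass=3 resin=8
After 11 (gather 6 wool): bone=4 glass=3 resin=8 wool=6
After 12 (craft wall): bone=2 glass=3 resin=8 wall=4 wool=3
After 13 (craft wall): glass=3 resin=8 wall=8
After 14 (gather 1 cobalt): cobalt=1 glass=3 resin=8 wall=8
After 15 (gather 7 bone): bone=7 cobalt=1 glass=3 resin=8 wall=8
After 16 (consume 5 bone): bone=2 cobalt=1 glass=3 resin=8 wall=8
After 17 (gather 7 rubber): bone=2 cobalt=1 glass=3 resin=8 rubber=7 wall=8
After 18 (craft glass): bone=2 cobalt=1 glass=4 resin=8 rubber=5 wall=8
After 19 (gather 3 cobalt): bone=2 cobalt=4 glass=4 resin=8 rubber=5 wall=8
After 20 (consume 2 cobalt): bone=2 cobalt=2 glass=4 resin=8 rubber=5 wall=8
After 21 (gather 3 rubber): bone=2 cobalt=2 glass=4 resin=8 rubber=8 wall=8
After 22 (craft glass): bone=2 cobalt=2 glass=5 resin=8 rubber=6 wall=8
After 23 (gather 4 rubber): bone=2 cobalt=2 glass=5 resin=8 rubber=10 wall=8
After 24 (craft bolt): bolt=1 bone=2 glass=5 resin=8 rubber=10 wall=8

Answer: no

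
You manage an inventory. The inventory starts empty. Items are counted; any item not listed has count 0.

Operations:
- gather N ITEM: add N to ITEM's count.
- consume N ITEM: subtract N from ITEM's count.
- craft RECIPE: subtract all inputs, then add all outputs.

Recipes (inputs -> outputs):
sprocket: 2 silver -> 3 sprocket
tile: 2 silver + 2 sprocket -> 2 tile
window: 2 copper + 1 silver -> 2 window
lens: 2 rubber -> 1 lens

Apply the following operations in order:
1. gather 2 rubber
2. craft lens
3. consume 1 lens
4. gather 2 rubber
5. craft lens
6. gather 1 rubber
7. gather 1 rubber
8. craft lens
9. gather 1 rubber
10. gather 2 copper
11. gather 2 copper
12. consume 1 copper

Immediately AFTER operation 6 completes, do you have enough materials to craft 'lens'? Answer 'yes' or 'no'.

Answer: no

Derivation:
After 1 (gather 2 rubber): rubber=2
After 2 (craft lens): lens=1
After 3 (consume 1 lens): (empty)
After 4 (gather 2 rubber): rubber=2
After 5 (craft lens): lens=1
After 6 (gather 1 rubber): lens=1 rubber=1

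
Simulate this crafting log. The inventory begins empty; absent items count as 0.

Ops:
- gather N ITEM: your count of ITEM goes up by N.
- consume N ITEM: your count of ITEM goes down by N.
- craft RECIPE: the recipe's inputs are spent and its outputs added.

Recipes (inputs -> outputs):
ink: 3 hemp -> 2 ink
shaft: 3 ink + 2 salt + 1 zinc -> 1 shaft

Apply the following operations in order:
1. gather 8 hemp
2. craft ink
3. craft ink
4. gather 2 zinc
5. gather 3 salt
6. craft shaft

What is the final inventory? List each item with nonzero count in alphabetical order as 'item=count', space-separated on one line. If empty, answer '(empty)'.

Answer: hemp=2 ink=1 salt=1 shaft=1 zinc=1

Derivation:
After 1 (gather 8 hemp): hemp=8
After 2 (craft ink): hemp=5 ink=2
After 3 (craft ink): hemp=2 ink=4
After 4 (gather 2 zinc): hemp=2 ink=4 zinc=2
After 5 (gather 3 salt): hemp=2 ink=4 salt=3 zinc=2
After 6 (craft shaft): hemp=2 ink=1 salt=1 shaft=1 zinc=1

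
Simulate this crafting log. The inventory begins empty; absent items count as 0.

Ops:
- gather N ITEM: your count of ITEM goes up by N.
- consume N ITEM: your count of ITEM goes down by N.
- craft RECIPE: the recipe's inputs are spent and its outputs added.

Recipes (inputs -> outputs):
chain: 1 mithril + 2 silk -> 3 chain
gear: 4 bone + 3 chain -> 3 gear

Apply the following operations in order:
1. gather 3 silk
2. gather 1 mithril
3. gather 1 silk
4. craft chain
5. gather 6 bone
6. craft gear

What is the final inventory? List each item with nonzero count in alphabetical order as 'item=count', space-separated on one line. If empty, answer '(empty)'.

Answer: bone=2 gear=3 silk=2

Derivation:
After 1 (gather 3 silk): silk=3
After 2 (gather 1 mithril): mithril=1 silk=3
After 3 (gather 1 silk): mithril=1 silk=4
After 4 (craft chain): chain=3 silk=2
After 5 (gather 6 bone): bone=6 chain=3 silk=2
After 6 (craft gear): bone=2 gear=3 silk=2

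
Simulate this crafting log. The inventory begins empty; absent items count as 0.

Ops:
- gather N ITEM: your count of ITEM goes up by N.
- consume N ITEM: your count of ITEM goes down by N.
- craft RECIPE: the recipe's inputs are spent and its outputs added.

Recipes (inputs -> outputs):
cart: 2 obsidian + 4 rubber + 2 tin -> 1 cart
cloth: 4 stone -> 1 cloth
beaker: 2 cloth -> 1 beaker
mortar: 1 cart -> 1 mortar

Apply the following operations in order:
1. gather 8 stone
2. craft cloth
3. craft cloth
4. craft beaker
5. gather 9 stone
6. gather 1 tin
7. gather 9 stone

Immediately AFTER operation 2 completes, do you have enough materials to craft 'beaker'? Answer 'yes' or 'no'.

After 1 (gather 8 stone): stone=8
After 2 (craft cloth): cloth=1 stone=4

Answer: no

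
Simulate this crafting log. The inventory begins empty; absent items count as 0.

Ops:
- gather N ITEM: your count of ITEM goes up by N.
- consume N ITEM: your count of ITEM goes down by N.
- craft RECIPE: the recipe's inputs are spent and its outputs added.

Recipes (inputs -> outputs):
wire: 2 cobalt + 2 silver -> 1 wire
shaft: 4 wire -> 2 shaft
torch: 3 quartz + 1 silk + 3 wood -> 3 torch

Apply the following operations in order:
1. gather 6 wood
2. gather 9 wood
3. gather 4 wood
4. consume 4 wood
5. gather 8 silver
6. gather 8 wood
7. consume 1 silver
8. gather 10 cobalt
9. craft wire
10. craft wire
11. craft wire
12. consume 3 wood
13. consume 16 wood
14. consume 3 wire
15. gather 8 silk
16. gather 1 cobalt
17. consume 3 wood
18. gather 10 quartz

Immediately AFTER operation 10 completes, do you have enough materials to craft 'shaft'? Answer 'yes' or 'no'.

Answer: no

Derivation:
After 1 (gather 6 wood): wood=6
After 2 (gather 9 wood): wood=15
After 3 (gather 4 wood): wood=19
After 4 (consume 4 wood): wood=15
After 5 (gather 8 silver): silver=8 wood=15
After 6 (gather 8 wood): silver=8 wood=23
After 7 (consume 1 silver): silver=7 wood=23
After 8 (gather 10 cobalt): cobalt=10 silver=7 wood=23
After 9 (craft wire): cobalt=8 silver=5 wire=1 wood=23
After 10 (craft wire): cobalt=6 silver=3 wire=2 wood=23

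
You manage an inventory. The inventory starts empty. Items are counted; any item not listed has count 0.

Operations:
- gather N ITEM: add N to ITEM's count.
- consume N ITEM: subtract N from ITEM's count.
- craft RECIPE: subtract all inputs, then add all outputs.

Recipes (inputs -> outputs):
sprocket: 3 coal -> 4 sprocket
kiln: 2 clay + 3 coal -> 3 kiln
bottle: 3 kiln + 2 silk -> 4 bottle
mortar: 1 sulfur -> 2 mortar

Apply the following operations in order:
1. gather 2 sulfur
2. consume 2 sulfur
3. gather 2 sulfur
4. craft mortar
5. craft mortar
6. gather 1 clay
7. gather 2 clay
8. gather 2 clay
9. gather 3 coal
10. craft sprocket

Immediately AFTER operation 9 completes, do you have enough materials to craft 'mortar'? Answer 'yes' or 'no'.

After 1 (gather 2 sulfur): sulfur=2
After 2 (consume 2 sulfur): (empty)
After 3 (gather 2 sulfur): sulfur=2
After 4 (craft mortar): mortar=2 sulfur=1
After 5 (craft mortar): mortar=4
After 6 (gather 1 clay): clay=1 mortar=4
After 7 (gather 2 clay): clay=3 mortar=4
After 8 (gather 2 clay): clay=5 mortar=4
After 9 (gather 3 coal): clay=5 coal=3 mortar=4

Answer: no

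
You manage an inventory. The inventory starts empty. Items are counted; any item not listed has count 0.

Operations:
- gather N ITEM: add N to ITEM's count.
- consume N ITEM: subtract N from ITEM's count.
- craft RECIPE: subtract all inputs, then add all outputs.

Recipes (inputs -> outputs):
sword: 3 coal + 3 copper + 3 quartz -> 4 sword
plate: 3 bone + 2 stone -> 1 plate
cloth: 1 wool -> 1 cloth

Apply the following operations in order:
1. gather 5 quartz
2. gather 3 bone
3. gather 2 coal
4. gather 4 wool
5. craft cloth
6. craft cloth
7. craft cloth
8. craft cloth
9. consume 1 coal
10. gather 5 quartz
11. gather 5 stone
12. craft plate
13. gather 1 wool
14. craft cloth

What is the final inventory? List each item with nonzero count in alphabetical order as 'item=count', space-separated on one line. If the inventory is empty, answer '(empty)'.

Answer: cloth=5 coal=1 plate=1 quartz=10 stone=3

Derivation:
After 1 (gather 5 quartz): quartz=5
After 2 (gather 3 bone): bone=3 quartz=5
After 3 (gather 2 coal): bone=3 coal=2 quartz=5
After 4 (gather 4 wool): bone=3 coal=2 quartz=5 wool=4
After 5 (craft cloth): bone=3 cloth=1 coal=2 quartz=5 wool=3
After 6 (craft cloth): bone=3 cloth=2 coal=2 quartz=5 wool=2
After 7 (craft cloth): bone=3 cloth=3 coal=2 quartz=5 wool=1
After 8 (craft cloth): bone=3 cloth=4 coal=2 quartz=5
After 9 (consume 1 coal): bone=3 cloth=4 coal=1 quartz=5
After 10 (gather 5 quartz): bone=3 cloth=4 coal=1 quartz=10
After 11 (gather 5 stone): bone=3 cloth=4 coal=1 quartz=10 stone=5
After 12 (craft plate): cloth=4 coal=1 plate=1 quartz=10 stone=3
After 13 (gather 1 wool): cloth=4 coal=1 plate=1 quartz=10 stone=3 wool=1
After 14 (craft cloth): cloth=5 coal=1 plate=1 quartz=10 stone=3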